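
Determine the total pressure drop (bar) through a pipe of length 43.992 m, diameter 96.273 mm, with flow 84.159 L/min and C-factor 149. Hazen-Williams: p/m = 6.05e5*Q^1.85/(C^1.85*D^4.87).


Q^1.85 = 3642.8
C^1.85 = 10481
D^4.87 = 4.5674e+09
p/m = 4.6039e-05 bar/m
p_total = 4.6039e-05 * 43.992 = 0.0020254 bar

0.0020254 bar


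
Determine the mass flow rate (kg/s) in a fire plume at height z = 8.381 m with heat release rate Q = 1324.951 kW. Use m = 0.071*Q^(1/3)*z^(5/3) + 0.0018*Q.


Q^(1/3) = 10.983
z^(5/3) = 34.580
First term = 0.071 * 10.983 * 34.580 = 26.966
Second term = 0.0018 * 1324.951 = 2.3849
m = 29.351 kg/s

29.351 kg/s


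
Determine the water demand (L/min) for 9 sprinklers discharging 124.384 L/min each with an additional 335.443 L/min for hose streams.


Sprinkler demand = 9 * 124.384 = 1119.456 L/min
Total = 1119.456 + 335.443 = 1454.899 L/min

1454.899 L/min


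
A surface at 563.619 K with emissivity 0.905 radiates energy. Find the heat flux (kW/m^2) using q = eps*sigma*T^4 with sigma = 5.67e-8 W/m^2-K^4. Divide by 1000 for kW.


T^4 = 1.0091e+11
q = 0.905 * 5.67e-8 * 1.0091e+11 / 1000 = 5.1781 kW/m^2

5.1781 kW/m^2


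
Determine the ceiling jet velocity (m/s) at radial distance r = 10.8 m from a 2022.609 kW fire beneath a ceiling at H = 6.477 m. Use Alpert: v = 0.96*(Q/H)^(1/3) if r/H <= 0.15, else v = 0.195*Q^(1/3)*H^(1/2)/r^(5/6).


r/H = 10.8 / 6.477 = 1.6674
r/H > 0.15, so v = 0.195*Q^(1/3)*H^(1/2)/r^(5/6)
Q^(1/3) = 12.647
H^(1/2) = 2.5450
r^(5/6) = 7.2642
v = 0.195 * 12.647 * 2.5450 / 7.2642 = 0.86398 m/s

0.86398 m/s


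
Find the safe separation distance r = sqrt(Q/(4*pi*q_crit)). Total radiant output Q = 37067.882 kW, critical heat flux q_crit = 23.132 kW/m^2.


4*pi*q_crit = 290.69
Q/(4*pi*q_crit) = 127.52
r = sqrt(127.52) = 11.292 m

11.292 m


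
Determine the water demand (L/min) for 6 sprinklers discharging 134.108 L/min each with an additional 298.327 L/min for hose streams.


Sprinkler demand = 6 * 134.108 = 804.648 L/min
Total = 804.648 + 298.327 = 1102.975 L/min

1102.975 L/min


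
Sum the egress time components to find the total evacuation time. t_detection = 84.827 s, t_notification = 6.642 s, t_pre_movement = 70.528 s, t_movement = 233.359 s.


Total = 84.827 + 6.642 + 70.528 + 233.359 = 395.356 s

395.356 s


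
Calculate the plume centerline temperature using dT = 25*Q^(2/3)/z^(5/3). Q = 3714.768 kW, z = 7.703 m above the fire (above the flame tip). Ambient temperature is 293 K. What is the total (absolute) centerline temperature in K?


Q^(2/3) = 239.86
z^(5/3) = 30.045
dT = 25 * 239.86 / 30.045 = 199.59 K
T = 293 + 199.59 = 492.59 K

492.59 K


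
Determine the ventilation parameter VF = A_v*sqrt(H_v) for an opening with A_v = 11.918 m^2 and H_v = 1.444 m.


sqrt(H_v) = 1.2017
VF = 11.918 * 1.2017 = 14.321 m^(5/2)

14.321 m^(5/2)


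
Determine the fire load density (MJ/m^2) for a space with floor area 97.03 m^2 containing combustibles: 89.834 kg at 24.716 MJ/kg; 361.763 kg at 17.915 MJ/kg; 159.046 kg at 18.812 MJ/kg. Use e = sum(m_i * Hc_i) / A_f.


Total energy = 89.834*24.716 + 361.763*17.915 + 159.046*18.812
= 2220.337 + 6480.984 + 2991.973
= 11693.29 MJ
e = 11693.29 / 97.03 = 120.51 MJ/m^2

120.51 MJ/m^2


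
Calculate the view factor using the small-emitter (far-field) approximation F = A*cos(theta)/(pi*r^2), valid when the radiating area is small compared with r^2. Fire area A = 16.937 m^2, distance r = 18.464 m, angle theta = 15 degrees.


cos(15 deg) = 0.96593
pi*r^2 = 1071.0
F = 16.937 * 0.96593 / 1071.0 = 0.015275

0.015275


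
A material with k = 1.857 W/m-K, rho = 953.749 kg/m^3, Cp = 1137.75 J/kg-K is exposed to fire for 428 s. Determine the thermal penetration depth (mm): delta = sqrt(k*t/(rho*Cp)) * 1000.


alpha = 1.857 / (953.749 * 1137.75) = 1.7113e-06 m^2/s
alpha * t = 0.00073244
delta = sqrt(0.00073244) * 1000 = 27.064 mm

27.064 mm


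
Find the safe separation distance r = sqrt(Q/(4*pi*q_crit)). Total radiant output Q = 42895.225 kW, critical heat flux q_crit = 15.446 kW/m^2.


4*pi*q_crit = 194.10
Q/(4*pi*q_crit) = 221.00
r = sqrt(221.00) = 14.866 m

14.866 m


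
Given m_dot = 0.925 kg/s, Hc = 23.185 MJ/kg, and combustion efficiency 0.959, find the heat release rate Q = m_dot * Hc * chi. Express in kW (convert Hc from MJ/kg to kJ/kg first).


Hc = 23.185 MJ/kg = 23.185 * 1000 kJ/kg = 23185 kJ/kg
Q = 0.925 kg/s * 23185 kJ/kg * 0.959 = 20567 kW

20567 kW


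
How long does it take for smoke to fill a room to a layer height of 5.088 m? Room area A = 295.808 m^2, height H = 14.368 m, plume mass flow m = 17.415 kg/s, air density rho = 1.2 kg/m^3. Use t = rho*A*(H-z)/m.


H - z = 9.28 m
t = 1.2 * 295.808 * 9.28 / 17.415 = 189.15 s

189.15 s


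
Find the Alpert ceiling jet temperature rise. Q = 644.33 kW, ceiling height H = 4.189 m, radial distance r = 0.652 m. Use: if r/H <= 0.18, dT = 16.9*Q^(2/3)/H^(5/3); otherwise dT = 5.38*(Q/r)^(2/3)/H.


r/H = 0.652 / 4.189 = 0.15565
r/H <= 0.18, so dT = 16.9*Q^(2/3)/H^(5/3)
Q^(2/3) = 74.600
H^(5/3) = 10.886
dT = 16.9 * 74.600 / 10.886 = 115.82 K

115.82 K


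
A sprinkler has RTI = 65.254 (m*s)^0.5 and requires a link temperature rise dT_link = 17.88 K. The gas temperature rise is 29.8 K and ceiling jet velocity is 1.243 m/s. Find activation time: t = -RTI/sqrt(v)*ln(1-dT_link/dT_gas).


dT_link/dT_gas = 0.6
ln(1 - 0.6) = -0.91629
t = -65.254 / sqrt(1.243) * -0.91629 = 53.630 s

53.630 s


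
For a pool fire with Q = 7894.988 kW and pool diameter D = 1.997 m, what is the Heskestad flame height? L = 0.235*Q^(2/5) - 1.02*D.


Q^(2/5) = 36.219
0.235 * Q^(2/5) = 8.5115
1.02 * D = 2.0369
L = 6.4746 m

6.4746 m


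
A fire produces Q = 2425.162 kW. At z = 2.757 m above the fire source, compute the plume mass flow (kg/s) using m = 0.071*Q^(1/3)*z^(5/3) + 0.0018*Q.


Q^(1/3) = 13.435
z^(5/3) = 5.4208
First term = 0.071 * 13.435 * 5.4208 = 5.1709
Second term = 0.0018 * 2425.162 = 4.3653
m = 9.5362 kg/s

9.5362 kg/s


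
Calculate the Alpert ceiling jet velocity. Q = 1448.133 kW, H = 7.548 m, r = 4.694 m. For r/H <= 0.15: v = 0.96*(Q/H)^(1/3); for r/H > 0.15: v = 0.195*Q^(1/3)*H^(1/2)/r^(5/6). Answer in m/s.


r/H = 4.694 / 7.548 = 0.62189
r/H > 0.15, so v = 0.195*Q^(1/3)*H^(1/2)/r^(5/6)
Q^(1/3) = 11.314
H^(1/2) = 2.7474
r^(5/6) = 3.6276
v = 0.195 * 11.314 * 2.7474 / 3.6276 = 1.6708 m/s

1.6708 m/s


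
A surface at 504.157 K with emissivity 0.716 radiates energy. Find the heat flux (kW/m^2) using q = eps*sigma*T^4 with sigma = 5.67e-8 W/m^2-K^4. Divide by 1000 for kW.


T^4 = 6.4605e+10
q = 0.716 * 5.67e-8 * 6.4605e+10 / 1000 = 2.6228 kW/m^2

2.6228 kW/m^2


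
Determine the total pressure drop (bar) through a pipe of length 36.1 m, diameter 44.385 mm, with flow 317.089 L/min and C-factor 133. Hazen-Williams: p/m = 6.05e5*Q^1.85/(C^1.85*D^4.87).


Q^1.85 = 42382
C^1.85 = 8494.3
D^4.87 = 1.0521e+08
p/m = 0.028693 bar/m
p_total = 0.028693 * 36.1 = 1.0358 bar

1.0358 bar


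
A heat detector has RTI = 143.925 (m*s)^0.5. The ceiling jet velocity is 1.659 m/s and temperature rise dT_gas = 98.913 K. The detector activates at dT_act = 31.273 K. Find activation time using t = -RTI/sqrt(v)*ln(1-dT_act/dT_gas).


dT_act/dT_gas = 0.31617
ln(1 - 0.31617) = -0.38004
t = -143.925 / sqrt(1.659) * -0.38004 = 42.466 s

42.466 s


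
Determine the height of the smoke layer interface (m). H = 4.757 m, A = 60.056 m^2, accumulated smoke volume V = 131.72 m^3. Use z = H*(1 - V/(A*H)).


V/(A*H) = 0.46107
1 - 0.46107 = 0.53893
z = 4.757 * 0.53893 = 2.5637 m

2.5637 m


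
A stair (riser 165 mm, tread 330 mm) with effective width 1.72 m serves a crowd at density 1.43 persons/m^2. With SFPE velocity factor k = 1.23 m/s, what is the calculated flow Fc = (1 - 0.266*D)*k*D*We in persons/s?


1 - 0.266*D = 1 - 0.266*1.43 = 0.61962
Fs = 0.61962 * 1.23 * 1.43 = 1.0898 persons/(s*m)
Fc = 1.0898 * 1.72 = 1.8745 persons/s

1.8745 persons/s


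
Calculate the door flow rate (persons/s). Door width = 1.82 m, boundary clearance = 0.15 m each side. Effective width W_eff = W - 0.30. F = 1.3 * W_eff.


W_eff = 1.82 - 0.30 = 1.52 m
F = 1.3 * 1.52 = 1.976 persons/s

1.976 persons/s


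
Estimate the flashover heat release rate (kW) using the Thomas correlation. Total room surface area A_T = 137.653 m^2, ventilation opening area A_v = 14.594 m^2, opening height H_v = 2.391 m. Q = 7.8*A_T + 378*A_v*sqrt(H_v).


7.8*A_T = 1073.7
sqrt(H_v) = 1.5463
378*A_v*sqrt(H_v) = 8530.1
Q = 1073.7 + 8530.1 = 9603.8 kW

9603.8 kW


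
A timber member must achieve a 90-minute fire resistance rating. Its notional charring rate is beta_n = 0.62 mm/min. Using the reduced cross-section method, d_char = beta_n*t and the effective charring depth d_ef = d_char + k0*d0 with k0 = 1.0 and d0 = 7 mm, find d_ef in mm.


d_char = 0.62 * 90 = 55.8 mm
d_ef = 55.8 + 1.0*7 = 62.8 mm

62.8 mm


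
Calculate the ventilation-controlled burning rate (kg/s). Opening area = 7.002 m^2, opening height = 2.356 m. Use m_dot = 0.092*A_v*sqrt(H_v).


sqrt(H_v) = 1.5349
m_dot = 0.092 * 7.002 * 1.5349 = 0.98878 kg/s

0.98878 kg/s


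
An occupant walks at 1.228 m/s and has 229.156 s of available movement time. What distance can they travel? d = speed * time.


d = 1.228 * 229.156 = 281.40 m

281.40 m


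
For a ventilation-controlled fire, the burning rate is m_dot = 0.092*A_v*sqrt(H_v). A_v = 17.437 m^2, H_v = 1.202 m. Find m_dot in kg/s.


sqrt(H_v) = 1.0964
m_dot = 0.092 * 17.437 * 1.0964 = 1.7588 kg/s

1.7588 kg/s


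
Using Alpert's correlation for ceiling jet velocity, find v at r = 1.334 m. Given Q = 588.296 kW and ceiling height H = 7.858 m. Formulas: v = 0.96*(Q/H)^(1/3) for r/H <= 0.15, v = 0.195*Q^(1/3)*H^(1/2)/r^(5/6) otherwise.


r/H = 1.334 / 7.858 = 0.16976
r/H > 0.15, so v = 0.195*Q^(1/3)*H^(1/2)/r^(5/6)
Q^(1/3) = 8.3791
H^(1/2) = 2.8032
r^(5/6) = 1.2714
v = 0.195 * 8.3791 * 2.8032 / 1.2714 = 3.6024 m/s

3.6024 m/s


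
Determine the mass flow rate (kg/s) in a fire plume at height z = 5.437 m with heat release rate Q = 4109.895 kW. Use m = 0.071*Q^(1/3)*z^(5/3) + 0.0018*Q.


Q^(1/3) = 16.018
z^(5/3) = 16.811
First term = 0.071 * 16.018 * 16.811 = 19.119
Second term = 0.0018 * 4109.895 = 7.3978
m = 26.517 kg/s

26.517 kg/s


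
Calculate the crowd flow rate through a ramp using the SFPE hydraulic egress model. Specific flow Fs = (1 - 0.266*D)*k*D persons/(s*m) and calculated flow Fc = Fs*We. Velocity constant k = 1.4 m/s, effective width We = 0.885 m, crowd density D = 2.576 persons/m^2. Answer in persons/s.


1 - 0.266*D = 1 - 0.266*2.576 = 0.31478
Fs = 0.31478 * 1.4 * 2.576 = 1.1352 persons/(s*m)
Fc = 1.1352 * 0.885 = 1.0047 persons/s

1.0047 persons/s


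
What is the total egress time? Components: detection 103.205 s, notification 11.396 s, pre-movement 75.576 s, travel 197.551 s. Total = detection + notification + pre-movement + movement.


Total = 103.205 + 11.396 + 75.576 + 197.551 = 387.728 s

387.728 s


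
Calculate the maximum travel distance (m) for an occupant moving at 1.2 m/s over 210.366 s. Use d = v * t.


d = 1.2 * 210.366 = 252.44 m

252.44 m


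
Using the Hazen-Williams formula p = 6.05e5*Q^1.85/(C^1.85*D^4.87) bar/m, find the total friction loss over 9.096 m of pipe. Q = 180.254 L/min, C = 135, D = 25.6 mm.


Q^1.85 = 14907
C^1.85 = 8732.1
D^4.87 = 7213211
p/m = 0.14318 bar/m
p_total = 0.14318 * 9.096 = 1.3024 bar

1.3024 bar


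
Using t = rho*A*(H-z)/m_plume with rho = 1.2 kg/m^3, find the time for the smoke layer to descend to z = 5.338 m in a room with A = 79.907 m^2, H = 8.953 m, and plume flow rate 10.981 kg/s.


H - z = 3.615 m
t = 1.2 * 79.907 * 3.615 / 10.981 = 31.567 s

31.567 s


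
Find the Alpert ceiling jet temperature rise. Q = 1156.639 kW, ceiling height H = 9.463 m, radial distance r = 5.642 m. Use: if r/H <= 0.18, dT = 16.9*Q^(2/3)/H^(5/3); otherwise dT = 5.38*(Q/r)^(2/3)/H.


r/H = 5.642 / 9.463 = 0.59622
r/H > 0.18, so dT = 5.38*(Q/r)^(2/3)/H
Q/r = 205.01
(Q/r)^(2/3) = 34.768
dT = 5.38 * 34.768 / 9.463 = 19.767 K

19.767 K


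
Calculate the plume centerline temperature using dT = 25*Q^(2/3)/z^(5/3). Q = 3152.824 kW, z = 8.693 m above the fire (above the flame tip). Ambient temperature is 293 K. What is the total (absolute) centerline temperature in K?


Q^(2/3) = 215.01
z^(5/3) = 36.752
dT = 25 * 215.01 / 36.752 = 146.26 K
T = 293 + 146.26 = 439.26 K

439.26 K


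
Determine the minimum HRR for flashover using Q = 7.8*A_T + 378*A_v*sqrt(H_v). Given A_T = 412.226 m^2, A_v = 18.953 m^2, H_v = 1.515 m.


7.8*A_T = 3215.4
sqrt(H_v) = 1.2309
378*A_v*sqrt(H_v) = 8818.1
Q = 3215.4 + 8818.1 = 12033 kW

12033 kW


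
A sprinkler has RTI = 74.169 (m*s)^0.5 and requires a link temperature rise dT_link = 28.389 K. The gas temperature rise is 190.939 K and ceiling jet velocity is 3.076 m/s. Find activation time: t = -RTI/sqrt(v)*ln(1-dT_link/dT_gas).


dT_link/dT_gas = 0.14868
ln(1 - 0.14868) = -0.16097
t = -74.169 / sqrt(3.076) * -0.16097 = 6.8072 s

6.8072 s


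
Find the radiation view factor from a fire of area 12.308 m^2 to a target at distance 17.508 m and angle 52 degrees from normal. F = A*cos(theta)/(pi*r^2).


cos(52 deg) = 0.61566
pi*r^2 = 962.99
F = 12.308 * 0.61566 / 962.99 = 0.0078688

0.0078688


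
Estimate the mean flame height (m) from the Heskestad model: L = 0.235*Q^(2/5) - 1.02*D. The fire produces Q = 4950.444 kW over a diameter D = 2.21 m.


Q^(2/5) = 30.051
0.235 * Q^(2/5) = 7.0620
1.02 * D = 2.2542
L = 4.8078 m

4.8078 m


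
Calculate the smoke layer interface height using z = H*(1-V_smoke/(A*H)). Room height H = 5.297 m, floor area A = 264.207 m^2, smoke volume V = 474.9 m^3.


V/(A*H) = 0.33933
1 - 0.33933 = 0.66067
z = 5.297 * 0.66067 = 3.4995 m

3.4995 m


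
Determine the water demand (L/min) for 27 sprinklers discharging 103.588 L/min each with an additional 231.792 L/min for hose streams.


Sprinkler demand = 27 * 103.588 = 2796.876 L/min
Total = 2796.876 + 231.792 = 3028.668 L/min

3028.668 L/min


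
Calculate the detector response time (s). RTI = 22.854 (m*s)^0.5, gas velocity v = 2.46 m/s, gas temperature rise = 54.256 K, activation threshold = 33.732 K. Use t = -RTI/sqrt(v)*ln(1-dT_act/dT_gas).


dT_act/dT_gas = 0.62172
ln(1 - 0.62172) = -0.97212
t = -22.854 / sqrt(2.46) * -0.97212 = 14.165 s

14.165 s


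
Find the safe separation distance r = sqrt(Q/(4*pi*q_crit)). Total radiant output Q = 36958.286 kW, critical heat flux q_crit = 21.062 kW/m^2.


4*pi*q_crit = 264.67
Q/(4*pi*q_crit) = 139.64
r = sqrt(139.64) = 11.817 m

11.817 m


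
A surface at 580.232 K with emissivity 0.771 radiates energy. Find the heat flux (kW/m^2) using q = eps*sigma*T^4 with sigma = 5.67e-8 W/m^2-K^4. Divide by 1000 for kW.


T^4 = 1.1335e+11
q = 0.771 * 5.67e-8 * 1.1335e+11 / 1000 = 4.9550 kW/m^2

4.9550 kW/m^2


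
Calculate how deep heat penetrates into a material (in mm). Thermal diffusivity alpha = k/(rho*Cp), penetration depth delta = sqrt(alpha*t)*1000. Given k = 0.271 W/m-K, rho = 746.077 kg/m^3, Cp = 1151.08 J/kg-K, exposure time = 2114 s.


alpha = 0.271 / (746.077 * 1151.08) = 3.1556e-07 m^2/s
alpha * t = 0.00066709
delta = sqrt(0.00066709) * 1000 = 25.828 mm

25.828 mm


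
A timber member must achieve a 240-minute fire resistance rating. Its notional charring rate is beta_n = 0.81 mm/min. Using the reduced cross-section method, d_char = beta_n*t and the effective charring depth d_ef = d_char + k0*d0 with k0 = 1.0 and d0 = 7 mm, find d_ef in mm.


d_char = 0.81 * 240 = 194.4 mm
d_ef = 194.4 + 1.0*7 = 201.4 mm

201.4 mm


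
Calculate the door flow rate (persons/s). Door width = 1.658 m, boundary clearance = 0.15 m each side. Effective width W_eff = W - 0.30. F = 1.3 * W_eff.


W_eff = 1.658 - 0.30 = 1.358 m
F = 1.3 * 1.358 = 1.7654 persons/s

1.7654 persons/s


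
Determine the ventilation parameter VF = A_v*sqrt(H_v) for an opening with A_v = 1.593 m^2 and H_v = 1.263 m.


sqrt(H_v) = 1.1238
VF = 1.593 * 1.1238 = 1.7903 m^(5/2)

1.7903 m^(5/2)


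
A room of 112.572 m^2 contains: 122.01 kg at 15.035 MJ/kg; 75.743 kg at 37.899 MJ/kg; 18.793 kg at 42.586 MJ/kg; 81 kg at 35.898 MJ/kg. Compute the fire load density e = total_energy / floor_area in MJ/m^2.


Total energy = 122.01*15.035 + 75.743*37.899 + 18.793*42.586 + 81*35.898
= 1834.420 + 2870.584 + 800.3187 + 2907.738
= 8413.061 MJ
e = 8413.061 / 112.572 = 74.735 MJ/m^2

74.735 MJ/m^2


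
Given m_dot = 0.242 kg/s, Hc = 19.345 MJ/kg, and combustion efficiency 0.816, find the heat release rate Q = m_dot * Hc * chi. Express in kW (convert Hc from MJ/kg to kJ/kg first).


Hc = 19.345 MJ/kg = 19.345 * 1000 kJ/kg = 19345 kJ/kg
Q = 0.242 kg/s * 19345 kJ/kg * 0.816 = 3820.1 kW

3820.1 kW


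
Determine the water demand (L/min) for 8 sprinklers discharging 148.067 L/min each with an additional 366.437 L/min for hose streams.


Sprinkler demand = 8 * 148.067 = 1184.536 L/min
Total = 1184.536 + 366.437 = 1550.973 L/min

1550.973 L/min


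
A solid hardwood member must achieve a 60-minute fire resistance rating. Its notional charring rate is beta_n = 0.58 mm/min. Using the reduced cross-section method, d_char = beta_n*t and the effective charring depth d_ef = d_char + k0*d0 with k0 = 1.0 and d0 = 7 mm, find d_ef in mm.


d_char = 0.58 * 60 = 34.8 mm
d_ef = 34.8 + 1.0*7 = 41.8 mm

41.8 mm


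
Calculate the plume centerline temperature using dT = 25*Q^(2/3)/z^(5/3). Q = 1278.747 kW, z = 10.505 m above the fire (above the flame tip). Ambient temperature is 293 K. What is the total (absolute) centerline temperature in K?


Q^(2/3) = 117.81
z^(5/3) = 50.388
dT = 25 * 117.81 / 50.388 = 58.452 K
T = 293 + 58.452 = 351.45 K

351.45 K


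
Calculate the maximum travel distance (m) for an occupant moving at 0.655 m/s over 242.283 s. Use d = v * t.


d = 0.655 * 242.283 = 158.70 m

158.70 m


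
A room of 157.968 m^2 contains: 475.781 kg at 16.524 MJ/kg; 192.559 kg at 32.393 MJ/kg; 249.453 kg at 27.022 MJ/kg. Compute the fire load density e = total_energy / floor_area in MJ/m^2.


Total energy = 475.781*16.524 + 192.559*32.393 + 249.453*27.022
= 7861.805 + 6237.564 + 6740.719
= 20840.09 MJ
e = 20840.09 / 157.968 = 131.93 MJ/m^2

131.93 MJ/m^2


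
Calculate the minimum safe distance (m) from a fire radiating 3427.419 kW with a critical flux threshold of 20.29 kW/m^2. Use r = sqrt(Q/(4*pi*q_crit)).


4*pi*q_crit = 254.97
Q/(4*pi*q_crit) = 13.442
r = sqrt(13.442) = 3.6664 m

3.6664 m


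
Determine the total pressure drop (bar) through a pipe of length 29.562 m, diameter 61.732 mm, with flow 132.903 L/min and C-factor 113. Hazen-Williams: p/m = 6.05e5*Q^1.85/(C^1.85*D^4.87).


Q^1.85 = 8482.8
C^1.85 = 6283.4
D^4.87 = 5.2455e+08
p/m = 0.0015571 bar/m
p_total = 0.0015571 * 29.562 = 0.046031 bar

0.046031 bar


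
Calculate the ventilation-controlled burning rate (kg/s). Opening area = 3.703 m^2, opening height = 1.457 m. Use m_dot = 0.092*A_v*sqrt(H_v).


sqrt(H_v) = 1.2071
m_dot = 0.092 * 3.703 * 1.2071 = 0.41122 kg/s

0.41122 kg/s


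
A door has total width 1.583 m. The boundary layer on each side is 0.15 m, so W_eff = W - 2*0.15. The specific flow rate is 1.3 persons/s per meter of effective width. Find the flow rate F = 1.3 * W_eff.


W_eff = 1.583 - 0.30 = 1.283 m
F = 1.3 * 1.283 = 1.6679 persons/s

1.6679 persons/s


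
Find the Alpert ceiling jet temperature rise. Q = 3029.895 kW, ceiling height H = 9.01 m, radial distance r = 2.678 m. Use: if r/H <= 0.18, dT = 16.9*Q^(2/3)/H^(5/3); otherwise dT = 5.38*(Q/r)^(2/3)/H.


r/H = 2.678 / 9.01 = 0.29723
r/H > 0.18, so dT = 5.38*(Q/r)^(2/3)/H
Q/r = 1131.4
(Q/r)^(2/3) = 108.58
dT = 5.38 * 108.58 / 9.01 = 64.834 K

64.834 K


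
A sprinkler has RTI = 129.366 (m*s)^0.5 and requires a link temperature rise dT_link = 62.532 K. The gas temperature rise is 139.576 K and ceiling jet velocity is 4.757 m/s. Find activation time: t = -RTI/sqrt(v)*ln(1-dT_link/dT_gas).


dT_link/dT_gas = 0.44801
ln(1 - 0.44801) = -0.59423
t = -129.366 / sqrt(4.757) * -0.59423 = 35.246 s

35.246 s


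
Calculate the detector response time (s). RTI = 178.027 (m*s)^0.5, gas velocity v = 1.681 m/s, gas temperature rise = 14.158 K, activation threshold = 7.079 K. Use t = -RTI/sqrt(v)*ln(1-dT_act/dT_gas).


dT_act/dT_gas = 0.5
ln(1 - 0.5) = -0.69315
t = -178.027 / sqrt(1.681) * -0.69315 = 95.176 s

95.176 s


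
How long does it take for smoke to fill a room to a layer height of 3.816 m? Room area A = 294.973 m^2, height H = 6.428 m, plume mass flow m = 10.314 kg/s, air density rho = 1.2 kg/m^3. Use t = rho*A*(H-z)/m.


H - z = 2.612 m
t = 1.2 * 294.973 * 2.612 / 10.314 = 89.642 s

89.642 s


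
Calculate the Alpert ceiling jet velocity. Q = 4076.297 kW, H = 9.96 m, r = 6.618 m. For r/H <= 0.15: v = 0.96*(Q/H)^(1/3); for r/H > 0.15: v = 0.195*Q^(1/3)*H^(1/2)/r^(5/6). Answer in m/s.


r/H = 6.618 / 9.96 = 0.66446
r/H > 0.15, so v = 0.195*Q^(1/3)*H^(1/2)/r^(5/6)
Q^(1/3) = 15.974
H^(1/2) = 3.1559
r^(5/6) = 4.8299
v = 0.195 * 15.974 * 3.1559 / 4.8299 = 2.0354 m/s

2.0354 m/s


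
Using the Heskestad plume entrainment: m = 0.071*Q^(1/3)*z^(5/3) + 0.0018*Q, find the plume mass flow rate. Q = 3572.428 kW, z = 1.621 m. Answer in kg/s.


Q^(1/3) = 15.287
z^(5/3) = 2.2369
First term = 0.071 * 15.287 * 2.2369 = 2.4278
Second term = 0.0018 * 3572.428 = 6.4304
m = 8.8582 kg/s

8.8582 kg/s


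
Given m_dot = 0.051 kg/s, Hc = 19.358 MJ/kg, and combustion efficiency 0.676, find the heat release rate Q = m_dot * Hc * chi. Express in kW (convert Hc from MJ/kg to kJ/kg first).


Hc = 19.358 MJ/kg = 19.358 * 1000 kJ/kg = 19358 kJ/kg
Q = 0.051 kg/s * 19358 kJ/kg * 0.676 = 667.39 kW

667.39 kW


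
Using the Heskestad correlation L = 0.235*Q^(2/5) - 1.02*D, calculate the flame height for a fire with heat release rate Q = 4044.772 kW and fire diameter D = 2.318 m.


Q^(2/5) = 27.718
0.235 * Q^(2/5) = 6.5137
1.02 * D = 2.3644
L = 4.1493 m

4.1493 m


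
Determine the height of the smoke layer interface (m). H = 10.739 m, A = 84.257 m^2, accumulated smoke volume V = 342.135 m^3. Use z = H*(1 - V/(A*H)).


V/(A*H) = 0.37812
1 - 0.37812 = 0.62188
z = 10.739 * 0.62188 = 6.6784 m

6.6784 m


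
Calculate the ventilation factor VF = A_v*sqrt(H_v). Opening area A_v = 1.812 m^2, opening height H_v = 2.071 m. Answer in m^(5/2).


sqrt(H_v) = 1.4391
VF = 1.812 * 1.4391 = 2.6076 m^(5/2)

2.6076 m^(5/2)


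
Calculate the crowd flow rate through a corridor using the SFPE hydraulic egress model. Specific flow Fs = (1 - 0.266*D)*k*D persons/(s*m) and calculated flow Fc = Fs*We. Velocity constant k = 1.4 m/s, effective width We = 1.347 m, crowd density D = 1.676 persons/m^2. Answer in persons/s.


1 - 0.266*D = 1 - 0.266*1.676 = 0.55418
Fs = 0.55418 * 1.4 * 1.676 = 1.3003 persons/(s*m)
Fc = 1.3003 * 1.347 = 1.7516 persons/s

1.7516 persons/s


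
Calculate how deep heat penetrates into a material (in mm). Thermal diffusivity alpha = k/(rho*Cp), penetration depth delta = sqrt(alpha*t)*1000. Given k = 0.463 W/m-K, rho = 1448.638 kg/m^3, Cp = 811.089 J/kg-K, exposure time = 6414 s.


alpha = 0.463 / (1448.638 * 811.089) = 3.9405e-07 m^2/s
alpha * t = 0.0025274
delta = sqrt(0.0025274) * 1000 = 50.274 mm

50.274 mm


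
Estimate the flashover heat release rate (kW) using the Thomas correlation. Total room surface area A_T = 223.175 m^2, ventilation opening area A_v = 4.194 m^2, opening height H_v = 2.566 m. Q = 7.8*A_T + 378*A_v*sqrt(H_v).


7.8*A_T = 1740.765
sqrt(H_v) = 1.6019
378*A_v*sqrt(H_v) = 2539.5
Q = 1740.765 + 2539.5 = 4280.3 kW

4280.3 kW


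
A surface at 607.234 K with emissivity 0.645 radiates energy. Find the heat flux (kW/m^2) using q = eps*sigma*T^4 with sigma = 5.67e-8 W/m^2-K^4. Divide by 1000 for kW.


T^4 = 1.3596e+11
q = 0.645 * 5.67e-8 * 1.3596e+11 / 1000 = 4.9724 kW/m^2

4.9724 kW/m^2


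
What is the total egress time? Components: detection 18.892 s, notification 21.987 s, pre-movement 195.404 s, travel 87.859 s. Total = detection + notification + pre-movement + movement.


Total = 18.892 + 21.987 + 195.404 + 87.859 = 324.142 s

324.142 s


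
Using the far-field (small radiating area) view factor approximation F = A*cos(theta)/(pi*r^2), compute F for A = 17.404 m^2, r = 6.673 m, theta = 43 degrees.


cos(43 deg) = 0.73135
pi*r^2 = 139.89
F = 17.404 * 0.73135 / 139.89 = 0.090988

0.090988


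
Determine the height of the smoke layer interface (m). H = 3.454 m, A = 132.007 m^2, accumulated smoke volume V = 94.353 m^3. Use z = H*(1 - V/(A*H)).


V/(A*H) = 0.20694
1 - 0.20694 = 0.79306
z = 3.454 * 0.79306 = 2.7392 m

2.7392 m


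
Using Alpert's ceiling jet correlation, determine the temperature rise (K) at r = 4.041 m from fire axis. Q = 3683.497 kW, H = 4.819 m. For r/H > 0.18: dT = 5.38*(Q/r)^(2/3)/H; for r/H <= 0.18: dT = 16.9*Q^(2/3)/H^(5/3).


r/H = 4.041 / 4.819 = 0.83856
r/H > 0.18, so dT = 5.38*(Q/r)^(2/3)/H
Q/r = 911.53
(Q/r)^(2/3) = 94.011
dT = 5.38 * 94.011 / 4.819 = 104.96 K

104.96 K


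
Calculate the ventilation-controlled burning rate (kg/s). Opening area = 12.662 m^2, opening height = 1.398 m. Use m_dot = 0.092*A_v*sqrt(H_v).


sqrt(H_v) = 1.1824
m_dot = 0.092 * 12.662 * 1.1824 = 1.3773 kg/s

1.3773 kg/s


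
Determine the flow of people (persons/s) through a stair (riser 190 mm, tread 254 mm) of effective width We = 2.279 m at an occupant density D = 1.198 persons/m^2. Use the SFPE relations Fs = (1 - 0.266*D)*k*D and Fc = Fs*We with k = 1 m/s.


1 - 0.266*D = 1 - 0.266*1.198 = 0.68133
Fs = 0.68133 * 1 * 1.198 = 0.81624 persons/(s*m)
Fc = 0.81624 * 2.279 = 1.8602 persons/s

1.8602 persons/s


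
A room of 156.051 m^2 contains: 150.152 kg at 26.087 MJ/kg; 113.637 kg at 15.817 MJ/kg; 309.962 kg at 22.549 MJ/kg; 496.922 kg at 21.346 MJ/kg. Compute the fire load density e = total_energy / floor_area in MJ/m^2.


Total energy = 150.152*26.087 + 113.637*15.817 + 309.962*22.549 + 496.922*21.346
= 3917.015 + 1797.396 + 6989.333 + 10607.30
= 23311.04 MJ
e = 23311.04 / 156.051 = 149.38 MJ/m^2

149.38 MJ/m^2


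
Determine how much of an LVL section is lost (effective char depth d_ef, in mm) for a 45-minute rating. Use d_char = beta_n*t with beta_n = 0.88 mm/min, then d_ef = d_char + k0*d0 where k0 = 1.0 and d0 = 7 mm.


d_char = 0.88 * 45 = 39.6 mm
d_ef = 39.6 + 1.0*7 = 46.6 mm

46.6 mm


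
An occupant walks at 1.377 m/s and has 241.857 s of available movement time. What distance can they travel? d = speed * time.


d = 1.377 * 241.857 = 333.04 m

333.04 m


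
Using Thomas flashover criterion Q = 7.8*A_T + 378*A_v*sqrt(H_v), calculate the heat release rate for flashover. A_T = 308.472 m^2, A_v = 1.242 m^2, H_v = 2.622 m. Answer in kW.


7.8*A_T = 2406.1
sqrt(H_v) = 1.6193
378*A_v*sqrt(H_v) = 760.20
Q = 2406.1 + 760.20 = 3166.3 kW

3166.3 kW


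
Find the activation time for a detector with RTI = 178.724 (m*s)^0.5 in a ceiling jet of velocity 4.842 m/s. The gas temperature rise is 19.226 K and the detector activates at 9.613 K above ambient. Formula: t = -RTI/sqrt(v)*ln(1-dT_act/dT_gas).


dT_act/dT_gas = 0.5
ln(1 - 0.5) = -0.69315
t = -178.724 / sqrt(4.842) * -0.69315 = 56.298 s

56.298 s


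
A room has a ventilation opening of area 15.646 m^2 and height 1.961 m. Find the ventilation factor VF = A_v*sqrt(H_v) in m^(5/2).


sqrt(H_v) = 1.4004
VF = 15.646 * 1.4004 = 21.910 m^(5/2)

21.910 m^(5/2)


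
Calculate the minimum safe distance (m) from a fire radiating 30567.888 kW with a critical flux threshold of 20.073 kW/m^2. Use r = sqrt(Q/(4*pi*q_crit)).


4*pi*q_crit = 252.24
Q/(4*pi*q_crit) = 121.18
r = sqrt(121.18) = 11.008 m

11.008 m


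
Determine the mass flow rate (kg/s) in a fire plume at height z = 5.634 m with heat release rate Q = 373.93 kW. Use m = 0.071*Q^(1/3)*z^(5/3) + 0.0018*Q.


Q^(1/3) = 7.2044
z^(5/3) = 17.839
First term = 0.071 * 7.2044 * 17.839 = 9.1247
Second term = 0.0018 * 373.93 = 0.67307
m = 9.7977 kg/s

9.7977 kg/s


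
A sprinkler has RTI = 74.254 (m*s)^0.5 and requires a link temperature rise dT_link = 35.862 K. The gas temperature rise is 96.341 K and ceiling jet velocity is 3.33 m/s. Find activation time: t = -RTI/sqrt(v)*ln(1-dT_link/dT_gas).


dT_link/dT_gas = 0.37224
ln(1 - 0.37224) = -0.46560
t = -74.254 / sqrt(3.33) * -0.46560 = 18.946 s

18.946 s


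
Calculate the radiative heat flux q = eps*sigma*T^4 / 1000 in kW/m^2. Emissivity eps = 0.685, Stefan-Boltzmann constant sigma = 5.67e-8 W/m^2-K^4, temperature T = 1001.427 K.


T^4 = 1.0057e+12
q = 0.685 * 5.67e-8 * 1.0057e+12 / 1000 = 39.062 kW/m^2

39.062 kW/m^2


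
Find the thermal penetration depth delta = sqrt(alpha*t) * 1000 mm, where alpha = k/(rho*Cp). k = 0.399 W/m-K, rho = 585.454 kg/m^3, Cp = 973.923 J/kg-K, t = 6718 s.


alpha = 0.399 / (585.454 * 973.923) = 6.9977e-07 m^2/s
alpha * t = 0.0047011
delta = sqrt(0.0047011) * 1000 = 68.564 mm

68.564 mm


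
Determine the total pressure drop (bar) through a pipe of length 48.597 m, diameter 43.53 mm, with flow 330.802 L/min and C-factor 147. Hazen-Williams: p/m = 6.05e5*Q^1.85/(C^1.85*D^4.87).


Q^1.85 = 45835
C^1.85 = 10222
D^4.87 = 9.5698e+07
p/m = 0.028348 bar/m
p_total = 0.028348 * 48.597 = 1.3776 bar

1.3776 bar


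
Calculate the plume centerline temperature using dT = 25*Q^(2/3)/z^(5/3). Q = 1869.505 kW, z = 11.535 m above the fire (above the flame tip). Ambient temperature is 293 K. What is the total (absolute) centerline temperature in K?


Q^(2/3) = 151.76
z^(5/3) = 58.888
dT = 25 * 151.76 / 58.888 = 64.426 K
T = 293 + 64.426 = 357.43 K

357.43 K


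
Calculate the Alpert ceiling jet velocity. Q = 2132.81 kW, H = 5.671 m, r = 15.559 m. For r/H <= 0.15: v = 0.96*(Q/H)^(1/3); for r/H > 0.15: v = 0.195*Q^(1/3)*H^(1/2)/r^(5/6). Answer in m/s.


r/H = 15.559 / 5.671 = 2.7436
r/H > 0.15, so v = 0.195*Q^(1/3)*H^(1/2)/r^(5/6)
Q^(1/3) = 12.872
H^(1/2) = 2.3814
r^(5/6) = 9.8473
v = 0.195 * 12.872 * 2.3814 / 9.8473 = 0.60701 m/s

0.60701 m/s


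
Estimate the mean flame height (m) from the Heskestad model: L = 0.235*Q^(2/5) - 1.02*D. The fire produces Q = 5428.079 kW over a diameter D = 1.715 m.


Q^(2/5) = 31.179
0.235 * Q^(2/5) = 7.3270
1.02 * D = 1.7493
L = 5.5777 m

5.5777 m


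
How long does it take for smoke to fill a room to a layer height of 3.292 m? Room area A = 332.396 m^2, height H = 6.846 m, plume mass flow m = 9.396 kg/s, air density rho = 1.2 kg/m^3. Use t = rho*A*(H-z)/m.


H - z = 3.554 m
t = 1.2 * 332.396 * 3.554 / 9.396 = 150.87 s

150.87 s


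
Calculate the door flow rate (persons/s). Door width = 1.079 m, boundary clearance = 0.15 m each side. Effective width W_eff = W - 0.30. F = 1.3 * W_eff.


W_eff = 1.079 - 0.30 = 0.779 m
F = 1.3 * 0.779 = 1.0127 persons/s

1.0127 persons/s


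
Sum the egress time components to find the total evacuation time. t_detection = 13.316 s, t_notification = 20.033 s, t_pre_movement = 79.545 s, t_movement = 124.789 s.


Total = 13.316 + 20.033 + 79.545 + 124.789 = 237.683 s

237.683 s


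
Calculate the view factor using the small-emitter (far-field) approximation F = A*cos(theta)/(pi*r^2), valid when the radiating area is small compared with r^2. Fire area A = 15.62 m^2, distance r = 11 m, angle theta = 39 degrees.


cos(39 deg) = 0.77715
pi*r^2 = 380.13
F = 15.62 * 0.77715 / 380.13 = 0.031934

0.031934


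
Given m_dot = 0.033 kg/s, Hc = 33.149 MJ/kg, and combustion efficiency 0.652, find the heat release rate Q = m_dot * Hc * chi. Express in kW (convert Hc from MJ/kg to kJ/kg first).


Hc = 33.149 MJ/kg = 33.149 * 1000 kJ/kg = 33149 kJ/kg
Q = 0.033 kg/s * 33149 kJ/kg * 0.652 = 713.23 kW

713.23 kW


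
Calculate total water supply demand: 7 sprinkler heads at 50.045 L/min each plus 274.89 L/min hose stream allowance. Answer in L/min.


Sprinkler demand = 7 * 50.045 = 350.315 L/min
Total = 350.315 + 274.89 = 625.205 L/min

625.205 L/min


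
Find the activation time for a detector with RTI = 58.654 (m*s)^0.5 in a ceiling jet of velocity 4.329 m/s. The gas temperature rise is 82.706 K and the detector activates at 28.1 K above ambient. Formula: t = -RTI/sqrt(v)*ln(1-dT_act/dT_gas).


dT_act/dT_gas = 0.33976
ln(1 - 0.33976) = -0.41515
t = -58.654 / sqrt(4.329) * -0.41515 = 11.703 s

11.703 s


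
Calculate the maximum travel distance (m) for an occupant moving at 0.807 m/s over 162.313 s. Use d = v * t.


d = 0.807 * 162.313 = 130.99 m

130.99 m


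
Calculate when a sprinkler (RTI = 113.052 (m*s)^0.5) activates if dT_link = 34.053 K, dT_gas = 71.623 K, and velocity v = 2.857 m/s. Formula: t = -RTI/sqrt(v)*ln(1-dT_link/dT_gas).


dT_link/dT_gas = 0.47545
ln(1 - 0.47545) = -0.64521
t = -113.052 / sqrt(2.857) * -0.64521 = 43.154 s

43.154 s


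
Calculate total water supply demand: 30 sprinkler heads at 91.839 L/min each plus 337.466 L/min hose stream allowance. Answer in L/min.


Sprinkler demand = 30 * 91.839 = 2755.17 L/min
Total = 2755.17 + 337.466 = 3092.636 L/min

3092.636 L/min


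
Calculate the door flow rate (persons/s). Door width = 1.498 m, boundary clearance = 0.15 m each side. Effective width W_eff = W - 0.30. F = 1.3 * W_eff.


W_eff = 1.498 - 0.30 = 1.198 m
F = 1.3 * 1.198 = 1.5574 persons/s

1.5574 persons/s


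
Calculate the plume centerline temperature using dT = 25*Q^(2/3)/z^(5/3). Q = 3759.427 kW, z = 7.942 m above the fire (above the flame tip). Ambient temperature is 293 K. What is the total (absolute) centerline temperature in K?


Q^(2/3) = 241.78
z^(5/3) = 31.614
dT = 25 * 241.78 / 31.614 = 191.19 K
T = 293 + 191.19 = 484.19 K

484.19 K


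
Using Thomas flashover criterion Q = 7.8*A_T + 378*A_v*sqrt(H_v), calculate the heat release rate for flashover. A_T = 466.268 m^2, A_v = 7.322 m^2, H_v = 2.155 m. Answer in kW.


7.8*A_T = 3636.9
sqrt(H_v) = 1.4680
378*A_v*sqrt(H_v) = 4063.0
Q = 3636.9 + 4063.0 = 7699.9 kW

7699.9 kW


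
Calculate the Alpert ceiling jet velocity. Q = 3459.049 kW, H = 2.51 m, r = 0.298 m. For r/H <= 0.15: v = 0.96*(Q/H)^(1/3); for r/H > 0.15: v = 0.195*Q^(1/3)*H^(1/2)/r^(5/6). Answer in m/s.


r/H = 0.298 / 2.51 = 0.11873
r/H <= 0.15, so v = 0.96*(Q/H)^(1/3)
Q/H = 1378.1
(Q/H)^(1/3) = 11.128
v = 0.96 * 11.128 = 10.683 m/s

10.683 m/s


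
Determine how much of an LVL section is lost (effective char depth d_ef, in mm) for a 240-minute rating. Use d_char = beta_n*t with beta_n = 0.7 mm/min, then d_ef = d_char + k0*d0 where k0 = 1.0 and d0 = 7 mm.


d_char = 0.7 * 240 = 168 mm
d_ef = 168 + 1.0*7 = 175 mm

175 mm


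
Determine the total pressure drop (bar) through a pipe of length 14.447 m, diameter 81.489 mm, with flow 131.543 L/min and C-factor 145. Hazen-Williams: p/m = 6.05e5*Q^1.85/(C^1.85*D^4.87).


Q^1.85 = 8322.9
C^1.85 = 9966.2
D^4.87 = 2.0279e+09
p/m = 0.00024914 bar/m
p_total = 0.00024914 * 14.447 = 0.0035994 bar

0.0035994 bar


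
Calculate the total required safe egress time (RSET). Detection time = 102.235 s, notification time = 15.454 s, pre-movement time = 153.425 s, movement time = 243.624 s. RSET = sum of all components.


Total = 102.235 + 15.454 + 153.425 + 243.624 = 514.738 s

514.738 s


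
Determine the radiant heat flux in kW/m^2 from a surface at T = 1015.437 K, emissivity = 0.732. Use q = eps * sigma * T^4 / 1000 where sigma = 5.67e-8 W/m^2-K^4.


T^4 = 1.0632e+12
q = 0.732 * 5.67e-8 * 1.0632e+12 / 1000 = 44.127 kW/m^2

44.127 kW/m^2


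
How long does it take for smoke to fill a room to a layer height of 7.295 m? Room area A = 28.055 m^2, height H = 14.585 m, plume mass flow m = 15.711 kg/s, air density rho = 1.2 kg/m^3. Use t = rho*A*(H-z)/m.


H - z = 7.29 m
t = 1.2 * 28.055 * 7.29 / 15.711 = 15.621 s

15.621 s


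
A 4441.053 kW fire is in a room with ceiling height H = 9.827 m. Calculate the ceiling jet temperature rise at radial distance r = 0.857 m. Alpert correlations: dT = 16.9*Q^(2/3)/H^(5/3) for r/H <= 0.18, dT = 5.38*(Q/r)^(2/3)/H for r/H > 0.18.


r/H = 0.857 / 9.827 = 0.087209
r/H <= 0.18, so dT = 16.9*Q^(2/3)/H^(5/3)
Q^(2/3) = 270.18
H^(5/3) = 45.085
dT = 16.9 * 270.18 / 45.085 = 101.28 K

101.28 K


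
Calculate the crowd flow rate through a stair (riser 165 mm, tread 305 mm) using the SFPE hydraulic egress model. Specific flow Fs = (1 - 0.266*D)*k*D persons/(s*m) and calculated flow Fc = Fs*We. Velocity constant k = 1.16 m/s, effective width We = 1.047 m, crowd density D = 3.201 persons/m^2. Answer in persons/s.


1 - 0.266*D = 1 - 0.266*3.201 = 0.14853
Fs = 0.14853 * 1.16 * 3.201 = 0.55153 persons/(s*m)
Fc = 0.55153 * 1.047 = 0.57745 persons/s

0.57745 persons/s


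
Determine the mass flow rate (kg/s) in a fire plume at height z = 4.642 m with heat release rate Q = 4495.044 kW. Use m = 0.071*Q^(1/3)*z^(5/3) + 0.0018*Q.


Q^(1/3) = 16.504
z^(5/3) = 12.917
First term = 0.071 * 16.504 * 12.917 = 15.136
Second term = 0.0018 * 4495.044 = 8.0911
m = 23.227 kg/s

23.227 kg/s


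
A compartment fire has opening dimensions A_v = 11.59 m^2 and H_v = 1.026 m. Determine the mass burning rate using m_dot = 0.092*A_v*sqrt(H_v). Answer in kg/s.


sqrt(H_v) = 1.0129
m_dot = 0.092 * 11.59 * 1.0129 = 1.0801 kg/s

1.0801 kg/s


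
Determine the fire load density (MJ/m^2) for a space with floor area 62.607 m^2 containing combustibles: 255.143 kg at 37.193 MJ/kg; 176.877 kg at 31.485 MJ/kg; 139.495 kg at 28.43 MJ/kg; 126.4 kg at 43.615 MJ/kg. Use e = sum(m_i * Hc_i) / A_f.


Total energy = 255.143*37.193 + 176.877*31.485 + 139.495*28.43 + 126.4*43.615
= 9489.534 + 5568.972 + 3965.843 + 5512.936
= 24537.28 MJ
e = 24537.28 / 62.607 = 391.93 MJ/m^2

391.93 MJ/m^2


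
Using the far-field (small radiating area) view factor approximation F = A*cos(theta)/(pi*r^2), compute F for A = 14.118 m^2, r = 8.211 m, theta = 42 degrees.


cos(42 deg) = 0.74314
pi*r^2 = 211.81
F = 14.118 * 0.74314 / 211.81 = 0.049534

0.049534


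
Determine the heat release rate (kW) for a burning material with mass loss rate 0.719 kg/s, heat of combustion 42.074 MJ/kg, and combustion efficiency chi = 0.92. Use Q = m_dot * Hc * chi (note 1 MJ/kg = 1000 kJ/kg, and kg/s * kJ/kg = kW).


Hc = 42.074 MJ/kg = 42.074 * 1000 kJ/kg = 42074 kJ/kg
Q = 0.719 kg/s * 42074 kJ/kg * 0.92 = 27831 kW

27831 kW


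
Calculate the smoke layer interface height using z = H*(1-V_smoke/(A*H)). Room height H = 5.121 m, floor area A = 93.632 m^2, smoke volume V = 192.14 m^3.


V/(A*H) = 0.40072
1 - 0.40072 = 0.59928
z = 5.121 * 0.59928 = 3.0689 m

3.0689 m


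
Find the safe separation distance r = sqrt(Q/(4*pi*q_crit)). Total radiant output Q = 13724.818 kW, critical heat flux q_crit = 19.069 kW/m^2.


4*pi*q_crit = 239.63
Q/(4*pi*q_crit) = 57.275
r = sqrt(57.275) = 7.5681 m

7.5681 m


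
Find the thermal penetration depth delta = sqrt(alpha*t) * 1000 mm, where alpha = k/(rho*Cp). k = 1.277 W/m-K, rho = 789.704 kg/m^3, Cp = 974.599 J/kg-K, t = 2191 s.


alpha = 1.277 / (789.704 * 974.599) = 1.6592e-06 m^2/s
alpha * t = 0.0036353
delta = sqrt(0.0036353) * 1000 = 60.294 mm

60.294 mm


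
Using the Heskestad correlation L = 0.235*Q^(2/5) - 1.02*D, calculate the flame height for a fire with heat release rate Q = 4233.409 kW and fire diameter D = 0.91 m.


Q^(2/5) = 28.228
0.235 * Q^(2/5) = 6.6335
1.02 * D = 0.92820
L = 5.7053 m

5.7053 m


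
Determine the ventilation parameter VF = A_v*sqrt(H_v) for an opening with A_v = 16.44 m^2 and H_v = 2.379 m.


sqrt(H_v) = 1.5424
VF = 16.44 * 1.5424 = 25.357 m^(5/2)

25.357 m^(5/2)


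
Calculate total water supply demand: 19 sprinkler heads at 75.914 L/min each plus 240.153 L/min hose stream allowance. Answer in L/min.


Sprinkler demand = 19 * 75.914 = 1442.366 L/min
Total = 1442.366 + 240.153 = 1682.519 L/min

1682.519 L/min


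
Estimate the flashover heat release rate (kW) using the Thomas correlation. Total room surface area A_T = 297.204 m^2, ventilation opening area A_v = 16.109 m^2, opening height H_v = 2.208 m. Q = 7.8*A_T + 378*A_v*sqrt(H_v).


7.8*A_T = 2318.2
sqrt(H_v) = 1.4859
378*A_v*sqrt(H_v) = 9048.2
Q = 2318.2 + 9048.2 = 11366 kW

11366 kW
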